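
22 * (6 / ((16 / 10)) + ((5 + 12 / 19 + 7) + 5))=17875 / 38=470.39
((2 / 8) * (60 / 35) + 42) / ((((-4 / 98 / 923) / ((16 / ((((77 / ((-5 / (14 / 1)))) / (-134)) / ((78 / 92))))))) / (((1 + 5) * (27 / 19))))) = -210984176520 / 3059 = -68971617.04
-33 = -33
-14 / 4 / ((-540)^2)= -7 / 583200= -0.00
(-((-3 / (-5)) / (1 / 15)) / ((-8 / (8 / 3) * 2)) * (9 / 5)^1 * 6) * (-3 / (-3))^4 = 81 / 5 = 16.20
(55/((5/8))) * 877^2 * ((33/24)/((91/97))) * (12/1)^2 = 1299926458512/91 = 14284906137.49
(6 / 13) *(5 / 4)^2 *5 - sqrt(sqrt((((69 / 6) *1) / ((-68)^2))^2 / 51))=-sqrt(46) *51^(3 / 4) / 6936 + 375 / 104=3.59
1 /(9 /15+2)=5 /13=0.38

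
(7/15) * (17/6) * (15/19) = 119/114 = 1.04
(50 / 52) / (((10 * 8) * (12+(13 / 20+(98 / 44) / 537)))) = 147675 / 155475944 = 0.00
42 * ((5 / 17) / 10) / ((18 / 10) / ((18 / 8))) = 105 / 68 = 1.54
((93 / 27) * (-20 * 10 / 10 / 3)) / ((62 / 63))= -23.33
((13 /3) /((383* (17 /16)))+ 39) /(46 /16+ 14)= 1219192 /527391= 2.31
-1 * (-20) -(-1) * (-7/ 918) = 18353/ 918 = 19.99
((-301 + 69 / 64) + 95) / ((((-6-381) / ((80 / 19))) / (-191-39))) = -175375 / 342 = -512.79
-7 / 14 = -1 / 2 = -0.50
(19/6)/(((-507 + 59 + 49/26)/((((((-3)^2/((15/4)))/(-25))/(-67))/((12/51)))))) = -4199/97141625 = -0.00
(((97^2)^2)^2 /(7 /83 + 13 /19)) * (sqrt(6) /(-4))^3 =-12359632778332467497 * sqrt(6) /12928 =-2341800256427299.87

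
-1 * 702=-702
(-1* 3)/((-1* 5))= 3/5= 0.60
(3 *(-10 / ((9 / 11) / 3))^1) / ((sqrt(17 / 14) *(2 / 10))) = -550 *sqrt(238) / 17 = -499.12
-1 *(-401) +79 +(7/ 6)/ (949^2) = 2593730887/ 5403606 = 480.00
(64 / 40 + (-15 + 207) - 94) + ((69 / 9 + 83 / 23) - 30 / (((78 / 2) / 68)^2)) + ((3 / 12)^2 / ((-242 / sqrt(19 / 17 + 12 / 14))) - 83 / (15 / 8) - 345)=-4309841 / 11661 - sqrt(27965) / 460768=-369.59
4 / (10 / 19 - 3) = -1.62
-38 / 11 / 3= -38 / 33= -1.15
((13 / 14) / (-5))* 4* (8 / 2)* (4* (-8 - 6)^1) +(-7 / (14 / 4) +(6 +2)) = 862 / 5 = 172.40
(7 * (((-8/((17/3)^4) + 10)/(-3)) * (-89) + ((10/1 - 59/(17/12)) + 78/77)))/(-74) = -2564109743/101979141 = -25.14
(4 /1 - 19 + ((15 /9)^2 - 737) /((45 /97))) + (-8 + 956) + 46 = -244481 /405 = -603.66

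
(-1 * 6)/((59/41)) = -246/59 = -4.17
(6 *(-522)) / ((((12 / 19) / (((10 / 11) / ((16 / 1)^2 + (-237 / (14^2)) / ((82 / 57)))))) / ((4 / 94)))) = -1594020960 / 2120177191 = -0.75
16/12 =4/3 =1.33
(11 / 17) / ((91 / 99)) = 0.70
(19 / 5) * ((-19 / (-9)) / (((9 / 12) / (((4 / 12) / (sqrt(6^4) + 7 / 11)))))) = 15884 / 163215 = 0.10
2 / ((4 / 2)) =1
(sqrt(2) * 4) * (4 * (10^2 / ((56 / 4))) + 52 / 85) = 165.09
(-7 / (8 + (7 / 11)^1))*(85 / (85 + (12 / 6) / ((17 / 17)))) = -1309 / 1653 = -0.79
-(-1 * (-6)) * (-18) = 108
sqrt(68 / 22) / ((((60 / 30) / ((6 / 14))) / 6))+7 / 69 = 7 / 69+9*sqrt(374) / 77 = 2.36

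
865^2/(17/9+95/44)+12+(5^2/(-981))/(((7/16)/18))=32298297424/174727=184850.07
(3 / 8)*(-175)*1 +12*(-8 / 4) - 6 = -765 / 8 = -95.62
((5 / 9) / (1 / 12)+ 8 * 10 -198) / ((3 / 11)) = -3674 / 9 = -408.22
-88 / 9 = -9.78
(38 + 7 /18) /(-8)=-691 /144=-4.80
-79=-79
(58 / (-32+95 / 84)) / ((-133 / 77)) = 1.09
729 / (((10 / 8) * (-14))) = -41.66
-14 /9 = -1.56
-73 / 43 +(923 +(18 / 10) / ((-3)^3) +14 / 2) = 598712 / 645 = 928.24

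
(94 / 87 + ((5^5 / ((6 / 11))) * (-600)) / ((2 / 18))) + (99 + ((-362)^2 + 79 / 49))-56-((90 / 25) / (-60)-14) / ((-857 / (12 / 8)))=-11254786224888667 / 365339100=-30806410.33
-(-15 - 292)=307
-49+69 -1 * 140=-120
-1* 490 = -490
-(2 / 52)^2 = -0.00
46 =46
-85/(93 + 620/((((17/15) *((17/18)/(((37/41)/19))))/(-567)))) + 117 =408459983924/3490947417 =117.01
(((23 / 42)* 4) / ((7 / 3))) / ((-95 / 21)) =-0.21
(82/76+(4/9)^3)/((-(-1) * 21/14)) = 32321/41553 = 0.78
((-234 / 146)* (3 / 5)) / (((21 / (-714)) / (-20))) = -47736 / 73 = -653.92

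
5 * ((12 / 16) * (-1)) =-15 / 4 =-3.75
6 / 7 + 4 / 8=19 / 14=1.36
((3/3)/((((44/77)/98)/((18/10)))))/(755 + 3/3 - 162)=343/660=0.52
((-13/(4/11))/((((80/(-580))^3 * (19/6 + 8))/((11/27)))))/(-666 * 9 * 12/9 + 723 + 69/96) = -38363897/560995020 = -0.07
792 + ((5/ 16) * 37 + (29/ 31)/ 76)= 7572889/ 9424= 803.57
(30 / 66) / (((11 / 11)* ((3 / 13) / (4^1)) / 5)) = 1300 / 33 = 39.39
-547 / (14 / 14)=-547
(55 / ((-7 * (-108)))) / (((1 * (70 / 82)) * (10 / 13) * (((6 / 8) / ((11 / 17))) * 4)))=64493 / 2698920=0.02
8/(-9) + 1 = 0.11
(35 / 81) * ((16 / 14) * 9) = 40 / 9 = 4.44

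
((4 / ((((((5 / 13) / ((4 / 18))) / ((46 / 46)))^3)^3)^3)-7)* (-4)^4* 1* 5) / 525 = -776382585697556589611082323557229487820474667776 / 45491176734262751545689759738743305206298828125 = -17.07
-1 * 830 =-830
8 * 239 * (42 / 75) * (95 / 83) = 508592 / 415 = 1225.52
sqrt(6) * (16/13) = 16 * sqrt(6)/13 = 3.01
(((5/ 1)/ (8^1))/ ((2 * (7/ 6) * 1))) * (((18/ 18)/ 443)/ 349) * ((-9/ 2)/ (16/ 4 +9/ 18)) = -15/ 8657992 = -0.00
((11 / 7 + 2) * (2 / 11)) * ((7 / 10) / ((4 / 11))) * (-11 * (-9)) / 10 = 99 / 8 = 12.38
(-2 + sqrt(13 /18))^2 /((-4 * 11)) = -85 /792 + sqrt(26) /66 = -0.03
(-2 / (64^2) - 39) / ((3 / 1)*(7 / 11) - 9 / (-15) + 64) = -4393015 / 7491584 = -0.59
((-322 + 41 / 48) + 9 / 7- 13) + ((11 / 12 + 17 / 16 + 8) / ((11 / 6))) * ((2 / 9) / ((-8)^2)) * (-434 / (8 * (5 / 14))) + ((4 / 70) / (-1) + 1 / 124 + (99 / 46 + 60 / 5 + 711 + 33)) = 534266481041 / 1264919040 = 422.37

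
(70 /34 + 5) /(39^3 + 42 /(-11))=440 /3697313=0.00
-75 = -75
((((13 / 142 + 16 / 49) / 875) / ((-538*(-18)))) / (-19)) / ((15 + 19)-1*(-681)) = -2909 / 800952757605000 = -0.00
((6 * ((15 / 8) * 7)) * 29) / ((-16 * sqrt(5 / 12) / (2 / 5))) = -1827 * sqrt(15) / 80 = -88.45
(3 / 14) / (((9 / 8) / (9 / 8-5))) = -31 / 42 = -0.74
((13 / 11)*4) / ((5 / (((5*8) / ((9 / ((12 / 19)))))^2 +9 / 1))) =15.96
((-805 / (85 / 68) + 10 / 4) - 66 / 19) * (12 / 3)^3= -784288 / 19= -41278.32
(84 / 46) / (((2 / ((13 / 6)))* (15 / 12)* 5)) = 0.32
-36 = -36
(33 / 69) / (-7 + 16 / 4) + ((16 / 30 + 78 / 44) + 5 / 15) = 18823 / 7590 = 2.48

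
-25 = -25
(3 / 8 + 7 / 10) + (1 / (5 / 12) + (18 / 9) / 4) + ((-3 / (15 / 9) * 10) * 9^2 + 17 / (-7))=-407807 / 280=-1456.45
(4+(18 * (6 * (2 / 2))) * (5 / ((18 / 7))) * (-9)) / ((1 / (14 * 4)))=-105616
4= 4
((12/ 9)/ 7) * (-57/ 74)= -38/ 259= -0.15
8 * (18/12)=12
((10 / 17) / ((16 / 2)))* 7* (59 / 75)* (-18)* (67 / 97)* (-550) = 4565715 / 1649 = 2768.78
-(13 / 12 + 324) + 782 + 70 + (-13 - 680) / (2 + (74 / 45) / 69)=1739069 / 9426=184.50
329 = 329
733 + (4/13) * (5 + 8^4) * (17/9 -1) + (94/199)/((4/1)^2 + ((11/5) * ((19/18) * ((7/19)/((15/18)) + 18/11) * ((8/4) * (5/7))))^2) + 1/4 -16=4999202076701/2718585168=1838.90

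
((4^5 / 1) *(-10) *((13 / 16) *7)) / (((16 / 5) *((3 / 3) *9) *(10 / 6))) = -3640 / 3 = -1213.33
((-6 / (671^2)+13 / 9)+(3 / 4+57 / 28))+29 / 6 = 257087233 / 28365183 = 9.06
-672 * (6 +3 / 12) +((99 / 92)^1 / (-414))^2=-4200.00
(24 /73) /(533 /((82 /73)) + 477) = 48 /138919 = 0.00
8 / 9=0.89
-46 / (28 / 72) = -828 / 7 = -118.29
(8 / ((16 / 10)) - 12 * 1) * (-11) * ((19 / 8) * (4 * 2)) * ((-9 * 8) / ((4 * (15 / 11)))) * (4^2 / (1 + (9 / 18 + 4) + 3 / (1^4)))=-3089856 / 85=-36351.25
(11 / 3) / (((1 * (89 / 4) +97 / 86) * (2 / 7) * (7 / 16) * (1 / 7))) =105952 / 12063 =8.78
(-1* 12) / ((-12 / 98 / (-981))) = -96138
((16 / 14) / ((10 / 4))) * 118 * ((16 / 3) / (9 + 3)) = 7552 / 315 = 23.97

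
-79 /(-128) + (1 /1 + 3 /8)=255 /128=1.99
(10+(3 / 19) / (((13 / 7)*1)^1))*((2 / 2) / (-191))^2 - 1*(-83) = 747899472 / 9010807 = 83.00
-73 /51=-1.43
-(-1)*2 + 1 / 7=15 / 7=2.14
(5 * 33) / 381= 55 / 127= 0.43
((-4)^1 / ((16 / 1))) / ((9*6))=-1 / 216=-0.00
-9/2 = -4.50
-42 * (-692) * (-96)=-2790144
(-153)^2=23409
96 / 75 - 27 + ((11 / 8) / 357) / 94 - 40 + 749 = 4585902323 / 6711600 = 683.28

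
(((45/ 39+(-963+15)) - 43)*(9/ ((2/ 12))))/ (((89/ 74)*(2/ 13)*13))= -25710264/ 1157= -22221.49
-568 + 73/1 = -495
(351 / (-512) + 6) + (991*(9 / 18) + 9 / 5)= 1286693 / 2560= 502.61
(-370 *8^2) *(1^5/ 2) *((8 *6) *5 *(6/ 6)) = -2841600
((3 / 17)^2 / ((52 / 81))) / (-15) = -243 / 75140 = -0.00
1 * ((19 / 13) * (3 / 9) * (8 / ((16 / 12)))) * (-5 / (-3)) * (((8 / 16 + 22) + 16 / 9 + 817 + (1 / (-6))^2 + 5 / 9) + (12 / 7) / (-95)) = 20153723 / 4914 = 4101.29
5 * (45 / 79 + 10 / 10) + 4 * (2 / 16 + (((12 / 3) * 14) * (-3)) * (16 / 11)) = -1684307 / 1738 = -969.11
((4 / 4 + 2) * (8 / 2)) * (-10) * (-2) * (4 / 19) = 50.53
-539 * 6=-3234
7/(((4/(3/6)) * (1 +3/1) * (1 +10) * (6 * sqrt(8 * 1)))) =7 * sqrt(2)/8448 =0.00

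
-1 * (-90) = 90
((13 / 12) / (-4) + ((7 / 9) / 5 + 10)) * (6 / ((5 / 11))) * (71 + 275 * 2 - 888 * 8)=-169178207 / 200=-845891.04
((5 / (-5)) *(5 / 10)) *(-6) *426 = 1278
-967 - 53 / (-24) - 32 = -23923 / 24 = -996.79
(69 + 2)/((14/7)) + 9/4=37.75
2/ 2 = 1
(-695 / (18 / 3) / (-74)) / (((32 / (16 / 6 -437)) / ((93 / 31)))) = -63.74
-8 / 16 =-1 / 2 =-0.50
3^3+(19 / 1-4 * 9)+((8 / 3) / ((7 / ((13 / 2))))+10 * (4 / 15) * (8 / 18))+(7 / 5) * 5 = 3905 / 189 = 20.66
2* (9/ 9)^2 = 2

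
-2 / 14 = -1 / 7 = -0.14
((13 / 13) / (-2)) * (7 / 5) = -7 / 10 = -0.70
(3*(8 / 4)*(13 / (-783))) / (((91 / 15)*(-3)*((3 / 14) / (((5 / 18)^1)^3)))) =625 / 1141614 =0.00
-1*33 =-33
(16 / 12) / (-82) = -2 / 123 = -0.02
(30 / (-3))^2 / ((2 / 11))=550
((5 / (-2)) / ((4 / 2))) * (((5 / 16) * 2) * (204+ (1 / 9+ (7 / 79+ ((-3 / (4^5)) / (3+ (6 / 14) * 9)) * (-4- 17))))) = -59470798525 / 372768768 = -159.54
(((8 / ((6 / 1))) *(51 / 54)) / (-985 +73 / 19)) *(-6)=646 / 83889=0.01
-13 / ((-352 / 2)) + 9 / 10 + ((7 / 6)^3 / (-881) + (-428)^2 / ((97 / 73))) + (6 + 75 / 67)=137868.22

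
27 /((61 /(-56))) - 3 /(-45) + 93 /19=-344666 /17385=-19.83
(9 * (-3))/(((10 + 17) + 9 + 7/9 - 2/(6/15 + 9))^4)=-864420850107/57230078566591921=-0.00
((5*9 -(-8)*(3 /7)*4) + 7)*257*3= 354660 /7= 50665.71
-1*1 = -1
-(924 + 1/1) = -925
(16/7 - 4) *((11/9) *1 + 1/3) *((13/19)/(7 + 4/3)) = -104/475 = -0.22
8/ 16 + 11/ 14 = 9/ 7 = 1.29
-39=-39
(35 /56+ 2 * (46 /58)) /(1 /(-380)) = -48735 /58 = -840.26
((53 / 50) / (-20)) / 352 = -53 / 352000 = -0.00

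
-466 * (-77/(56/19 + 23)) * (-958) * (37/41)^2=-1078908.38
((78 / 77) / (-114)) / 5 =-13 / 7315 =-0.00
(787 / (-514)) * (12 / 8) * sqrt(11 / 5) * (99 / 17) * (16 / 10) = -467478 * sqrt(55) / 109225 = -31.74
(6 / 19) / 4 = 3 / 38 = 0.08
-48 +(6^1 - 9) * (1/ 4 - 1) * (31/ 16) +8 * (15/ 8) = -1833/ 64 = -28.64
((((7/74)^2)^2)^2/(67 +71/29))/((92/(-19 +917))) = 75063473821/83304997511438623744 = 0.00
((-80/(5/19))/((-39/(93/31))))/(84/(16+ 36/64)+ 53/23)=1852880/584441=3.17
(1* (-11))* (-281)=3091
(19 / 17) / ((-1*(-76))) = 1 / 68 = 0.01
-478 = -478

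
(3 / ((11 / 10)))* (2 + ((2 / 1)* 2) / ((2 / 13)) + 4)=960 / 11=87.27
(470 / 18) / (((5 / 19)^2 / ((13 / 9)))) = 220571 / 405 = 544.62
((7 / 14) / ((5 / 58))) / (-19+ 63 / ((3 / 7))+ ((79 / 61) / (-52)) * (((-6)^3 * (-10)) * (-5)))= 22997 / 1574020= 0.01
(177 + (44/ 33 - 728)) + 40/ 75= -8237/ 15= -549.13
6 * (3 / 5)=18 / 5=3.60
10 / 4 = 5 / 2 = 2.50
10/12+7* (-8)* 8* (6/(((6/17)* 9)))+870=443/18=24.61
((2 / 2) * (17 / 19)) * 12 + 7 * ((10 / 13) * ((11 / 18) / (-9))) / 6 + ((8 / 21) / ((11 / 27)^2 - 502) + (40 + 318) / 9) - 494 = -136351088838281 / 307410636078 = -443.55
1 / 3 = 0.33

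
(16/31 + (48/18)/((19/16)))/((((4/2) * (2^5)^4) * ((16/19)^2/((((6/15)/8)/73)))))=1159/911204155392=0.00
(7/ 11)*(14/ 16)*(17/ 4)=833/ 352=2.37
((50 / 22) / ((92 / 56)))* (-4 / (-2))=700 / 253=2.77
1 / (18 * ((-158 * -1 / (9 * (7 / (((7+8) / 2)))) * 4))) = 7 / 9480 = 0.00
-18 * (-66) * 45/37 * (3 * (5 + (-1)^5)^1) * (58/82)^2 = 539518320/62197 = 8674.35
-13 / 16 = -0.81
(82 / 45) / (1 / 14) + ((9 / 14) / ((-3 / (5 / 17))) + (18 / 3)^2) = 61.45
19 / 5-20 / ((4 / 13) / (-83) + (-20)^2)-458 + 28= -229959744 / 539495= -426.25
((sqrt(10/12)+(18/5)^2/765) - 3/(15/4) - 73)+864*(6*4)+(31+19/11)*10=sqrt(30)/6+490629321/23375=20990.40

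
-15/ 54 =-0.28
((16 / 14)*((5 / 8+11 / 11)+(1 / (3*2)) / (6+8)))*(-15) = -1375 / 49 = -28.06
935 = 935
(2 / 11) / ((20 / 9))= 9 / 110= 0.08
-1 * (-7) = 7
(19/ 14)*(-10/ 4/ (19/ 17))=-3.04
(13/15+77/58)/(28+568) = 0.00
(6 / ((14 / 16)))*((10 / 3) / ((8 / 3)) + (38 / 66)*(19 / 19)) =964 / 77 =12.52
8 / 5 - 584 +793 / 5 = -2119 / 5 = -423.80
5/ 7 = 0.71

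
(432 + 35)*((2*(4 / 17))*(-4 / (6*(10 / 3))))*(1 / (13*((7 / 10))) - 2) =642592 / 7735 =83.08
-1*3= -3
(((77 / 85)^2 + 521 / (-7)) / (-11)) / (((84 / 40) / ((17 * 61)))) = 454172084 / 137445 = 3304.39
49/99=0.49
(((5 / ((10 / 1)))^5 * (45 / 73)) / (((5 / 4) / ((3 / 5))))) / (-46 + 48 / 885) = -59 / 293168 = -0.00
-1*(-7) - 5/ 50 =69/ 10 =6.90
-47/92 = -0.51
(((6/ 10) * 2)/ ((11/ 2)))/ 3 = 4/ 55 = 0.07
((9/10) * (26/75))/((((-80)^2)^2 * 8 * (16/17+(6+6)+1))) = 221/3235840000000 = 0.00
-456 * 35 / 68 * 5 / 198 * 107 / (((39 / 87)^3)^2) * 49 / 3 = -10369540084409975 / 8123519547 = -1276483.67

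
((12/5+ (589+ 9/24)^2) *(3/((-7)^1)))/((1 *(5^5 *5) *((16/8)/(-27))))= 9003708333/70000000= 128.62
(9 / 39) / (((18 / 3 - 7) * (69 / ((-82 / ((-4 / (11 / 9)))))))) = -0.08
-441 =-441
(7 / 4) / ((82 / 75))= 525 / 328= 1.60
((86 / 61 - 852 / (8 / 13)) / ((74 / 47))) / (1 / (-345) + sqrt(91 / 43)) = -943944306975 * sqrt(3913) / 97784362496 - 117651029565 / 97784362496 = -605.06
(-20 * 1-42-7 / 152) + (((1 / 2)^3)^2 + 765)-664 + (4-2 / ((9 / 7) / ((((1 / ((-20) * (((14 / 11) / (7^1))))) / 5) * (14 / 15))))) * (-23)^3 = -203560812779 / 4104000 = -49600.59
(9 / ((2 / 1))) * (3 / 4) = 27 / 8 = 3.38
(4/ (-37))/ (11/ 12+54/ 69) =-1104/ 17353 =-0.06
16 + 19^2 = 377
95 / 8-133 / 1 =-969 / 8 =-121.12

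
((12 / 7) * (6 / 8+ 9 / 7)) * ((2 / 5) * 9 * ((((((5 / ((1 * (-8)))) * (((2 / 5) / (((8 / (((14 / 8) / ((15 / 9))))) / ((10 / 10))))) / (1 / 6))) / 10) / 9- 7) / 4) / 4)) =-4926339 / 896000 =-5.50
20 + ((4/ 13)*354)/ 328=10837/ 533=20.33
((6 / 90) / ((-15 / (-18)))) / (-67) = -2 / 1675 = -0.00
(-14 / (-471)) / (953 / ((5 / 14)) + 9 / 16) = 1120 / 100566507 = 0.00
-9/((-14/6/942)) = 25434/7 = 3633.43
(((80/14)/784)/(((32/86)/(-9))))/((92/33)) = -63855/1009792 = -0.06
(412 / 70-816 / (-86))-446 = -648092 / 1505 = -430.63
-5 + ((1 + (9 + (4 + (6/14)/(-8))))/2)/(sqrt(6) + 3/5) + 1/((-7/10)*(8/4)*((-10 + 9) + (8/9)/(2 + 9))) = -2378235/479024 + 19525*sqrt(6)/15792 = -1.94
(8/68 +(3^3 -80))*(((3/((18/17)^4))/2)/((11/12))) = -4416787/64152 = -68.85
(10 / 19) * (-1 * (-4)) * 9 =360 / 19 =18.95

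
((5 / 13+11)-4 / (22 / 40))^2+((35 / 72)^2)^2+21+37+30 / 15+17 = 51637008812977 / 549543481344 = 93.96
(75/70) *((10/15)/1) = 5/7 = 0.71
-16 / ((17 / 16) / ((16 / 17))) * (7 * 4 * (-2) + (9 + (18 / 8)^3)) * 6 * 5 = 4375680 / 289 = 15140.76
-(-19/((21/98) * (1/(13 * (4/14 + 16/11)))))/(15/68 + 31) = 4501328/70059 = 64.25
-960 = -960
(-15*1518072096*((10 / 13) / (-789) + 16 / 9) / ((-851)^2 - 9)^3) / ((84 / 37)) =-79973065878595 / 1704353126825099692032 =-0.00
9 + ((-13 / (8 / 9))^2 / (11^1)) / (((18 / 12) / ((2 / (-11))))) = 12861 / 1936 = 6.64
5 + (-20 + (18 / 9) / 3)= -43 / 3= -14.33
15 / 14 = 1.07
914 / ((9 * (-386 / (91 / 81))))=-41587 / 140697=-0.30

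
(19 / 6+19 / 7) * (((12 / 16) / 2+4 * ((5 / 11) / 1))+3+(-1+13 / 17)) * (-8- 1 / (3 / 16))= -9159995 / 23562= -388.76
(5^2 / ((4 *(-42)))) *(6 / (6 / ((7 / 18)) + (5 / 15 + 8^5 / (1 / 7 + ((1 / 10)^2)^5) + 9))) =-150000000105 / 38539328000002912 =-0.00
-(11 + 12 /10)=-61 /5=-12.20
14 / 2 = 7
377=377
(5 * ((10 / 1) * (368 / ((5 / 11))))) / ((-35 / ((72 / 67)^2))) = -41969664 / 31423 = -1335.64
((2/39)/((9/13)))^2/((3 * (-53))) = -4/115911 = -0.00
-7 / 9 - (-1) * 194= 193.22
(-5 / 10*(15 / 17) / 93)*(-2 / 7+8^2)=-1115 / 3689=-0.30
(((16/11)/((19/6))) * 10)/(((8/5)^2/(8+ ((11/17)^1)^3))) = 15238125/1026817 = 14.84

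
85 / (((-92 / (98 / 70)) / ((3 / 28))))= -51 / 368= -0.14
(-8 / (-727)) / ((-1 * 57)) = -0.00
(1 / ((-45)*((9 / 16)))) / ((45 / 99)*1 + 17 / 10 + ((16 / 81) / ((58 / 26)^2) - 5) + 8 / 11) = 296032 / 15574753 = 0.02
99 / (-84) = -33 / 28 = -1.18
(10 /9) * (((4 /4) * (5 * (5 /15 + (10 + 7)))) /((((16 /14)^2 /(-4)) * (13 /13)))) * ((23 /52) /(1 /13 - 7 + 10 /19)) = 1391845 /68256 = 20.39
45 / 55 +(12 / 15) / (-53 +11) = 923 / 1155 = 0.80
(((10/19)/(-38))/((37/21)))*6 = -630/13357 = -0.05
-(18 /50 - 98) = 2441 /25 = 97.64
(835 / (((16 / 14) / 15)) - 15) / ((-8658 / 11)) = -24695 / 1776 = -13.90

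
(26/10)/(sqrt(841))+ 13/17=2106/2465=0.85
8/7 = 1.14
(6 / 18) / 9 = 1 / 27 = 0.04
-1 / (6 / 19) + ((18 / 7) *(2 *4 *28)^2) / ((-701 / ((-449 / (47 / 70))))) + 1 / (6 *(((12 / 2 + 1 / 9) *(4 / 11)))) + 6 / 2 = 486626555983 / 3953640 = 123083.17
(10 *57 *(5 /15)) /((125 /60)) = 456 /5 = 91.20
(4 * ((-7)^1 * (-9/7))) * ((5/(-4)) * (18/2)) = -405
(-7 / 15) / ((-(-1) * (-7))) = 1 / 15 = 0.07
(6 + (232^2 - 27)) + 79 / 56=53804.41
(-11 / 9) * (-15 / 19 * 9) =165 / 19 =8.68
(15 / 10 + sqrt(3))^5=5643 / 32 + 1629 * sqrt(3) / 16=352.69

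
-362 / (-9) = 362 / 9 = 40.22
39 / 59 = 0.66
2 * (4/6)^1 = 4/3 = 1.33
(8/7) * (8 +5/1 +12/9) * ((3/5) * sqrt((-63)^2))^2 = 585144/25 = 23405.76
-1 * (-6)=6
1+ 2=3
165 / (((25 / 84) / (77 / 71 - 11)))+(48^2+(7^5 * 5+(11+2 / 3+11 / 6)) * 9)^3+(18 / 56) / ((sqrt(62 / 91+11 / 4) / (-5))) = 1240503915252063840651 / 2840 - 45 * sqrt(113659) / 17486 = 436797153257768957.11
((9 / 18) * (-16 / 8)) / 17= -1 / 17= -0.06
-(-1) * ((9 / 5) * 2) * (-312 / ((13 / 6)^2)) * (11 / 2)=-85536 / 65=-1315.94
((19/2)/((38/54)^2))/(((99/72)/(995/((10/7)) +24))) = 190998/19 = 10052.53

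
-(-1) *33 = 33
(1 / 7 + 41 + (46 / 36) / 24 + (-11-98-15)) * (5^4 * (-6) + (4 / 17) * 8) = 7977461741 / 25704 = 310358.77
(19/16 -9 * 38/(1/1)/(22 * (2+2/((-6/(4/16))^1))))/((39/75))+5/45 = -13.20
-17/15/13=-17/195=-0.09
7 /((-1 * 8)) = -0.88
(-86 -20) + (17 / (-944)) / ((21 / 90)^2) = -106.33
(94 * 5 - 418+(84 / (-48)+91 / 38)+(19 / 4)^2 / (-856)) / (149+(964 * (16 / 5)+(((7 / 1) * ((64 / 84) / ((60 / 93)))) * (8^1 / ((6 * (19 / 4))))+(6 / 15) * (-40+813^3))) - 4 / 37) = 22798120725 / 93132169550233984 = 0.00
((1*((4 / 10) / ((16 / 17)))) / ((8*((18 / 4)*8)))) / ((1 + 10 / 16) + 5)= 0.00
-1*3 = -3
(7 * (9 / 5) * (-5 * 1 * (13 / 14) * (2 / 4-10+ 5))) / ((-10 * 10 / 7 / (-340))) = 125307 / 20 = 6265.35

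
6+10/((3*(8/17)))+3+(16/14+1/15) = 2421/140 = 17.29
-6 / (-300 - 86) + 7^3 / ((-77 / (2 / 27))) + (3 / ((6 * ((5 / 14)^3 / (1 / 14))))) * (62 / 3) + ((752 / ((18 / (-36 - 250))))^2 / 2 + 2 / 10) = 1534397440910846 / 21495375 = 71382678.41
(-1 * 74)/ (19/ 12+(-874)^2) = -888/ 9166531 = -0.00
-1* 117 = -117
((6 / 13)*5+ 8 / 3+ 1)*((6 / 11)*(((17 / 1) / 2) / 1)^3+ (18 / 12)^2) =576209 / 286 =2014.72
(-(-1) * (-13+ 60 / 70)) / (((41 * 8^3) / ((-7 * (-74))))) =-3145 / 10496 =-0.30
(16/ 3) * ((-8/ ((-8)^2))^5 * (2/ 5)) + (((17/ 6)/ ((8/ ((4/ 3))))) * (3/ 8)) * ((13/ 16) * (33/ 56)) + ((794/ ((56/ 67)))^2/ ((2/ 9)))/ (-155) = -2445135597427/ 93327360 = -26199.56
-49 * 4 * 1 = -196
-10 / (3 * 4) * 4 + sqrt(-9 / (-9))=-2.33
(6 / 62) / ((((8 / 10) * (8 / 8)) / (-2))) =-15 / 62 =-0.24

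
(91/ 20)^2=8281/ 400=20.70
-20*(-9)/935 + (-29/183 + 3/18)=4579/22814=0.20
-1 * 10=-10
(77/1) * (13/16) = 1001/16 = 62.56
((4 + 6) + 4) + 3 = 17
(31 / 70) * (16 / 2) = 124 / 35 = 3.54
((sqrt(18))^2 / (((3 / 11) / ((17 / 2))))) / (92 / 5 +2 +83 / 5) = 15.16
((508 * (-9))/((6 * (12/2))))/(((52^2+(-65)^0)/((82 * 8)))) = -83312/2705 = -30.80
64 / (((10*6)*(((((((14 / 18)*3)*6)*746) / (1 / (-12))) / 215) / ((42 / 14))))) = -43 / 7833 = -0.01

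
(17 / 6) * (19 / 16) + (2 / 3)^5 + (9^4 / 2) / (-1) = -25481981 / 7776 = -3277.00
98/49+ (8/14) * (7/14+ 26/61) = 2.53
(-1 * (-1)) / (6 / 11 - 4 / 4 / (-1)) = 11 / 17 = 0.65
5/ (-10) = -1/ 2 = -0.50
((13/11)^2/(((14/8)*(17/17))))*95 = 64220/847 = 75.82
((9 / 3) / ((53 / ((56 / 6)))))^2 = 784 / 2809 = 0.28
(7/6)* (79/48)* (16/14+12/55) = 10349/3960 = 2.61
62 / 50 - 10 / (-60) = 211 / 150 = 1.41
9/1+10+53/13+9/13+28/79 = 24775/1027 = 24.12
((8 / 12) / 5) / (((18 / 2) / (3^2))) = 2 / 15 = 0.13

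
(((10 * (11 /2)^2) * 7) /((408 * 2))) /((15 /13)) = 11011 /4896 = 2.25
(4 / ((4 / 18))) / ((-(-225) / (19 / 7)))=38 / 175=0.22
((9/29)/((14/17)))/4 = 153/1624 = 0.09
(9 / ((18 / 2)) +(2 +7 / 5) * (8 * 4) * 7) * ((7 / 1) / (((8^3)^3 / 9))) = 240219 / 671088640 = 0.00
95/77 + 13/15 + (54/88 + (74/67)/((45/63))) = 263749/61908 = 4.26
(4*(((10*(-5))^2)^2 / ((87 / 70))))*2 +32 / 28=24500000696 / 609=40229886.20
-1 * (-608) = 608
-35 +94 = 59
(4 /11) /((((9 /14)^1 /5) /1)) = 280 /99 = 2.83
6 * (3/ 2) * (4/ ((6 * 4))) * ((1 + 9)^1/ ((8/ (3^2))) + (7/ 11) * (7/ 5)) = 8013/ 440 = 18.21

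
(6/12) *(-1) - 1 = -3/2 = -1.50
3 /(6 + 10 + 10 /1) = 3 /26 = 0.12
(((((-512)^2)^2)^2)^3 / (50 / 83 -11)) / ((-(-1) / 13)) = -113631962710373204447053551870680396472087807937192491043401544761344 / 863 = -131670872202054698084650700000000000000000000000000000000000000000.00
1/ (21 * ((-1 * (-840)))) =1/ 17640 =0.00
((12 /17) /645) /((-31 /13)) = -52 /113305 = -0.00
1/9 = 0.11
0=0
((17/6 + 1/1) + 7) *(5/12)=4.51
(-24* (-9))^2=46656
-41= -41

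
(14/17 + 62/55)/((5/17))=1824/275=6.63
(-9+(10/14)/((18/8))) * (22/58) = -6017/1827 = -3.29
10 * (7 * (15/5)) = 210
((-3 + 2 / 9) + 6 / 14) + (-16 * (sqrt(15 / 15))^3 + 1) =-1093 / 63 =-17.35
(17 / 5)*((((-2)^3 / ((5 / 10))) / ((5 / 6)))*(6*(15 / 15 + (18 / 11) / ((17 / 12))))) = -844.10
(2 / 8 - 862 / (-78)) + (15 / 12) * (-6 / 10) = 823 / 78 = 10.55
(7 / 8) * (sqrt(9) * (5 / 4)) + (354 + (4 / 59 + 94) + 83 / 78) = 33312085 / 73632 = 452.41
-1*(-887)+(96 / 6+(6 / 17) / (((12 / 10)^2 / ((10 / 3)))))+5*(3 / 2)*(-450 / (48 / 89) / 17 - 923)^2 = 2359781389199 / 332928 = 7087963.13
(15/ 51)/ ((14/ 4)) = 10/ 119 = 0.08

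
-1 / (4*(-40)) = 1 / 160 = 0.01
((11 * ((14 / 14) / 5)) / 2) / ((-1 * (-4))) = 11 / 40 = 0.28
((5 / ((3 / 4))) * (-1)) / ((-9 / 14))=280 / 27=10.37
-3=-3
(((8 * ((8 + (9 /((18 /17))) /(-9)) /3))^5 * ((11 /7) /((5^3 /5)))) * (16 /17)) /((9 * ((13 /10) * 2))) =5954307088007168 /998899160805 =5960.87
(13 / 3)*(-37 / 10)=-481 / 30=-16.03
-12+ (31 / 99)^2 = -116651 / 9801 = -11.90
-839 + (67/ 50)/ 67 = -41949/ 50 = -838.98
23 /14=1.64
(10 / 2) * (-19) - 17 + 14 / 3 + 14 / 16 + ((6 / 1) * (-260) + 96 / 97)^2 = 548824716229 / 225816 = 2430406.69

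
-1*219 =-219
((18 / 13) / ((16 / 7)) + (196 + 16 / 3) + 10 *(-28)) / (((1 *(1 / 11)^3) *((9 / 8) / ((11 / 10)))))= -71316311 / 702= -101590.19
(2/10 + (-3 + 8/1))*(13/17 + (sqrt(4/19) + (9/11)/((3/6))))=52*sqrt(19)/95 + 11674/935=14.87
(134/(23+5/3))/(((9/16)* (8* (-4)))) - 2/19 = -1717/4218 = -0.41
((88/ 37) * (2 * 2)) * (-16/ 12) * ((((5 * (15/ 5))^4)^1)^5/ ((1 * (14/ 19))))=-5724405922978817265926641.00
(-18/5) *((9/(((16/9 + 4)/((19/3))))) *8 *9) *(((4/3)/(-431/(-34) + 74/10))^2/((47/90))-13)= 1182208057545708/35586378295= 33220.80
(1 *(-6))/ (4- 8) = 3/ 2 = 1.50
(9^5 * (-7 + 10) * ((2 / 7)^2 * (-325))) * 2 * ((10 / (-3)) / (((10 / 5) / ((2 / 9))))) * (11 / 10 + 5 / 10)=272937600 / 49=5570155.10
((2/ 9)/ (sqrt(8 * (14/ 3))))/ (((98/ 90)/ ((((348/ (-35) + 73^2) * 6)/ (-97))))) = -558501 * sqrt(21)/ 232897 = -10.99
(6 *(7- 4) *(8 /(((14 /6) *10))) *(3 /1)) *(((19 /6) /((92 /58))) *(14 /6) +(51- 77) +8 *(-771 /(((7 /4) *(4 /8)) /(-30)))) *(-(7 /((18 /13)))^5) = -156082062151889237 /12072240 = -12929005897.16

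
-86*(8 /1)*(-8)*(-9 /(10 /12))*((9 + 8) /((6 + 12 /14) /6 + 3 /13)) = -459793152 /625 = -735669.04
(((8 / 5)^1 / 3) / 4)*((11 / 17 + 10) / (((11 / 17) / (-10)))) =-21.94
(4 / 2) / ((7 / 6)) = 12 / 7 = 1.71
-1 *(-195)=195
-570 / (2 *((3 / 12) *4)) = -285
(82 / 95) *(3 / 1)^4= 69.92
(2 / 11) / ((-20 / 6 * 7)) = -3 / 385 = -0.01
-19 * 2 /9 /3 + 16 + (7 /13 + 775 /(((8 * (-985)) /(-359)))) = 27901531 /553176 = 50.44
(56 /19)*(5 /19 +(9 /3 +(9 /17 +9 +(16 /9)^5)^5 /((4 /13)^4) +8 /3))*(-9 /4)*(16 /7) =-1046006385186263760041295909367561701052396 /40885756266975428616579439535097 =-25583637938.75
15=15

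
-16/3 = -5.33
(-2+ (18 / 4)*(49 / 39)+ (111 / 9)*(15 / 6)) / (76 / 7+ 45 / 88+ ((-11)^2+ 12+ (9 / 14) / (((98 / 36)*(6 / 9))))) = 40597480 / 170364129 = 0.24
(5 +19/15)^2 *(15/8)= 73.63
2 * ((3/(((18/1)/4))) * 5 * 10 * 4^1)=800/3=266.67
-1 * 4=-4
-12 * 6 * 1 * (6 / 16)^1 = -27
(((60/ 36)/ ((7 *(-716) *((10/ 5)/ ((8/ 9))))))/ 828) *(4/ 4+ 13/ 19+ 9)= -145/ 76032756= -0.00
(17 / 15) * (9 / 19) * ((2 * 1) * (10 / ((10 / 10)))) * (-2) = -408 / 19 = -21.47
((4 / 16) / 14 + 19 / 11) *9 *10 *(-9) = -435375 / 308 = -1413.56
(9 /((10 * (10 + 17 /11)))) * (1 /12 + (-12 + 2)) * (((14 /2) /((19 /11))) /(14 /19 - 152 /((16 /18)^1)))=302379 /16433800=0.02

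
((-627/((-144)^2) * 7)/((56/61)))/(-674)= 12749/37269504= 0.00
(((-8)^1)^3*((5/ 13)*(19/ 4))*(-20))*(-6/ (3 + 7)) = -145920/ 13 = -11224.62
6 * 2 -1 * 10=2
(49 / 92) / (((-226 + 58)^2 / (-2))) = -1 / 26496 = -0.00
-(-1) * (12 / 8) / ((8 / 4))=3 / 4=0.75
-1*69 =-69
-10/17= -0.59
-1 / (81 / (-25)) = 25 / 81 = 0.31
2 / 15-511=-7663 / 15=-510.87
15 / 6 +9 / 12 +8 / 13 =201 / 52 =3.87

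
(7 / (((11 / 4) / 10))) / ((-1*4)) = -6.36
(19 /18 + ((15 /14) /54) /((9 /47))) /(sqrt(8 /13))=2629 * sqrt(26) /9072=1.48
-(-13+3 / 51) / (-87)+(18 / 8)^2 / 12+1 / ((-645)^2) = 3585196327 / 13126420800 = 0.27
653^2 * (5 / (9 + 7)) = 2132045 / 16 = 133252.81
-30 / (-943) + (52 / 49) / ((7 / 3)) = 157398 / 323449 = 0.49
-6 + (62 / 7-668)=-4656 / 7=-665.14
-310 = -310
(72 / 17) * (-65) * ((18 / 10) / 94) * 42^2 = -7429968 / 799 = -9299.08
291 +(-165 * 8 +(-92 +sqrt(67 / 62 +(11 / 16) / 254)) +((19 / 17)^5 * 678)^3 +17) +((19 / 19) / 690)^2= 9 * sqrt(13267690) / 31496 +2252635828265790249858030160829393 / 1362799614823823299047300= 1652947216.29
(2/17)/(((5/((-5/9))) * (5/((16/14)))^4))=-0.00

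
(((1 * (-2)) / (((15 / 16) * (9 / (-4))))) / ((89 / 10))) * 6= 512 / 801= 0.64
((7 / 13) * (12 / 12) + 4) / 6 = 0.76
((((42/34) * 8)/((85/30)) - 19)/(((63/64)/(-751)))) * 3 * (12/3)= 861883648/6069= 142014.11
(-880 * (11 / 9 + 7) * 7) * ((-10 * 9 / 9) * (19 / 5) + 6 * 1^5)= 14586880 / 9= 1620764.44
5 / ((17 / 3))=15 / 17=0.88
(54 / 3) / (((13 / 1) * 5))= 18 / 65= 0.28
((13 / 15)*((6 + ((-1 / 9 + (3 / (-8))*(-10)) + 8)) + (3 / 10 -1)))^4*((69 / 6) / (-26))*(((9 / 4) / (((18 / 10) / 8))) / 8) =-4367044228634587331 / 170061120000000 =-25679.26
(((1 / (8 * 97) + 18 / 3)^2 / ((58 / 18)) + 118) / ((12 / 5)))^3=1434934475629341099818473487125 / 9202547322087728052436992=155927.96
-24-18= -42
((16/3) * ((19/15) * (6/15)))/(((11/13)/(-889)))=-7026656/2475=-2839.05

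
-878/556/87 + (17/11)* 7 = 2873305/266046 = 10.80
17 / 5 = 3.40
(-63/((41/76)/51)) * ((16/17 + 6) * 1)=-1694952/41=-41340.29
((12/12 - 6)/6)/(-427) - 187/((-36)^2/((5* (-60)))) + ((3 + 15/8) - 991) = -86959651/92232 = -942.84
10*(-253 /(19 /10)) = -25300 /19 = -1331.58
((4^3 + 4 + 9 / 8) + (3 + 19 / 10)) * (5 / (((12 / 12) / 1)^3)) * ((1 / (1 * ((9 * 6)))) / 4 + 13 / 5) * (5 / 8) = 925477 / 1536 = 602.52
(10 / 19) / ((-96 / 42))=-35 / 152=-0.23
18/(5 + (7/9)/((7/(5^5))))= 81/1585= 0.05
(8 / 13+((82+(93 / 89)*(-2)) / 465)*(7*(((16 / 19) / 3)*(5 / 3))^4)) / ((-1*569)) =-61918866003496 / 52349557553106489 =-0.00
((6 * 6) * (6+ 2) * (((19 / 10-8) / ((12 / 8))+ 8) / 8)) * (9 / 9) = 708 / 5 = 141.60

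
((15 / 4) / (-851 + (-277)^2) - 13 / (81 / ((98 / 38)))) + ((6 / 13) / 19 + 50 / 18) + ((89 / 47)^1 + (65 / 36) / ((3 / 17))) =14.51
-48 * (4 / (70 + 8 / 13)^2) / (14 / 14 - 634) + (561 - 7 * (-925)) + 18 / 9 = 312865079962 / 44453691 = 7038.00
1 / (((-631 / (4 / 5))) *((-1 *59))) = 4 / 186145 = 0.00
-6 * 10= -60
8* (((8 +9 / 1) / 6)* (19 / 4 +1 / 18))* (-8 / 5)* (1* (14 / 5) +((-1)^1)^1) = -23528 / 75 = -313.71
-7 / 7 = -1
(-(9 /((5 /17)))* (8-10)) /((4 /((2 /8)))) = 153 /40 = 3.82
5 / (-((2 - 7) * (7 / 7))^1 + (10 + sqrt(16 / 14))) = 525 / 1567 - 10 * sqrt(14) / 1567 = 0.31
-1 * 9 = -9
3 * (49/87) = 49/29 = 1.69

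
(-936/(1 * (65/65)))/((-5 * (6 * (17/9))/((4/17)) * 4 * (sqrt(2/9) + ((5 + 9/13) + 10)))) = 985608/15903755- 355914 * sqrt(2)/270363835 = 0.06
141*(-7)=-987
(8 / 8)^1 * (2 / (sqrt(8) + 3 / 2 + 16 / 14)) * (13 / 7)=-1924 / 199 + 1456 * sqrt(2) / 199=0.68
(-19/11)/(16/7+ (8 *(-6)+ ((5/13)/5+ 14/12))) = 10374/267091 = 0.04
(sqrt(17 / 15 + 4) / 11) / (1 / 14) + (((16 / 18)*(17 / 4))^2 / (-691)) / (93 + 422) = -1156 / 28825065 + 14*sqrt(1155) / 165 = 2.88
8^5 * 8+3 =262147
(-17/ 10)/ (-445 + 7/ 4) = 34/ 8865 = 0.00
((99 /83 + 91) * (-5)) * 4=-153040 /83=-1843.86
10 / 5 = 2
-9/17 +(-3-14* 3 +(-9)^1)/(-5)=873/85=10.27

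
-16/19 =-0.84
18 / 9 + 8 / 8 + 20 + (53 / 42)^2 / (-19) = 768059 / 33516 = 22.92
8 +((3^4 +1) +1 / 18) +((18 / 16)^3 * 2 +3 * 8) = 269345 / 2304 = 116.90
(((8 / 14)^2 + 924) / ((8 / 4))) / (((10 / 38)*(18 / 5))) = 487.84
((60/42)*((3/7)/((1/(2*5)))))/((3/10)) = 1000/49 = 20.41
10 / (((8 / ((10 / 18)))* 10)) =5 / 72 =0.07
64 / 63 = 1.02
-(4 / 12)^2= -1 / 9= -0.11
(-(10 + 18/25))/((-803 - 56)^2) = -268/18447025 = -0.00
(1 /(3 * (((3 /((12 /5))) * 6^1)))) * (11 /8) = 11 /180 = 0.06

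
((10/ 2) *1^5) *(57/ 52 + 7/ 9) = 4385/ 468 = 9.37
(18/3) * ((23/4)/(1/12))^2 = 28566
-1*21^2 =-441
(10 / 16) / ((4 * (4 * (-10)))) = -1 / 256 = -0.00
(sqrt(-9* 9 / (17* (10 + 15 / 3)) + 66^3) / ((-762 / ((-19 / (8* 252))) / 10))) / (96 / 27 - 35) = -0.00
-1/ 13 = -0.08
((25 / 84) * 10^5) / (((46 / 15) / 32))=50000000 / 161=310559.01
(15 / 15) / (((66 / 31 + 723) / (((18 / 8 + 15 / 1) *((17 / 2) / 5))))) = 12121 / 299720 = 0.04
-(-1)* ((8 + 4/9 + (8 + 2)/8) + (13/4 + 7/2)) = 148/9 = 16.44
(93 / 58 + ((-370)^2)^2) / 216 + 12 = 1087013530429 / 12528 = 86766724.97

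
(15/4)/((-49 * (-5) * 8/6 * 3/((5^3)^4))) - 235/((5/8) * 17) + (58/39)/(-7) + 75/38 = 934191.22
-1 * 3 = -3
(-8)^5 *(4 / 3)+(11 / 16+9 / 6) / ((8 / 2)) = -8388503 / 192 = -43690.12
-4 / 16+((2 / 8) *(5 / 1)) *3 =3.50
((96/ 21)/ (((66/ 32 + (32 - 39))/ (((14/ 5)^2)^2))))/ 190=-1404928/ 4690625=-0.30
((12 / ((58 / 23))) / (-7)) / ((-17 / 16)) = 2208 / 3451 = 0.64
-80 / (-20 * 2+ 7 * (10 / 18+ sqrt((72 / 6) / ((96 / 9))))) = 272160 * sqrt(2) / 809279+ 1872000 / 809279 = 2.79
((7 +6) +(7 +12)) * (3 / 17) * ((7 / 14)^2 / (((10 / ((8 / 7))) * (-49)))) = -96 / 29155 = -0.00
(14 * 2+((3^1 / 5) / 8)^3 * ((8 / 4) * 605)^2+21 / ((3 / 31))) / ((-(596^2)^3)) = -552107 / 28685176895179325440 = -0.00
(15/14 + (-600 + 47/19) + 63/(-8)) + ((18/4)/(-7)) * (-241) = -68309/152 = -449.40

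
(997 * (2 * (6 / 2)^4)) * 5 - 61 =807509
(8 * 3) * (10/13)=240/13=18.46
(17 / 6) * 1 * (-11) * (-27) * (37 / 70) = 62271 / 140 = 444.79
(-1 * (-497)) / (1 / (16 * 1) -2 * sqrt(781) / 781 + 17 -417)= -39741066288 / 31979762957 + 254464 * sqrt(781) / 31979762957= -1.24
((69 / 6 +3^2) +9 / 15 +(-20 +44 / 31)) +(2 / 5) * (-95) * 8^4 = -48250099 / 310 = -155645.48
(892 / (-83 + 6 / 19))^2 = 287234704 / 2468041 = 116.38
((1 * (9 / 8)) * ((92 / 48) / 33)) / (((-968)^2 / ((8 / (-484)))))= -23 / 19954863104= -0.00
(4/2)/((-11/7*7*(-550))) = 1/3025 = 0.00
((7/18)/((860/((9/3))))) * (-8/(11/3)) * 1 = -7/2365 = -0.00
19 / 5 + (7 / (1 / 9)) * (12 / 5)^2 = 9167 / 25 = 366.68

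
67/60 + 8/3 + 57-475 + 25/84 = -86923/210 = -413.92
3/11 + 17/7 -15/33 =173/77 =2.25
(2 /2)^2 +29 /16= 45 /16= 2.81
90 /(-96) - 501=-8031 /16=-501.94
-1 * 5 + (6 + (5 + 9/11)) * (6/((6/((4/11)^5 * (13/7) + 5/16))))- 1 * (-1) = -16594159/99207416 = -0.17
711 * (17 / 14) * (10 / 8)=60435 / 56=1079.20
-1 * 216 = -216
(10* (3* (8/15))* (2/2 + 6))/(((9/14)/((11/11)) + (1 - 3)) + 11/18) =-7056/47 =-150.13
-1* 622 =-622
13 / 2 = 6.50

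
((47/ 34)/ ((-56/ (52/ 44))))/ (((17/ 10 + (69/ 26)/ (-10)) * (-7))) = 39715/ 13671196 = 0.00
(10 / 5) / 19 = 2 / 19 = 0.11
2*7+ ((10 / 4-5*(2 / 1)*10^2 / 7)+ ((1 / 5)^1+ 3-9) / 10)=-22214 / 175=-126.94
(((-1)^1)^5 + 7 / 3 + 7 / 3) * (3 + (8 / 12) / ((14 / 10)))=803 / 63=12.75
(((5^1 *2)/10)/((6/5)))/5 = 1/6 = 0.17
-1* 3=-3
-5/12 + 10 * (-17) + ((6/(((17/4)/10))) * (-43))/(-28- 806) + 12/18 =-1597597/9452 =-169.02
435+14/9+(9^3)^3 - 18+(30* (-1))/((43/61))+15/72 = 1199454998677/3096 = 387420865.21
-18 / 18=-1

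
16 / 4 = 4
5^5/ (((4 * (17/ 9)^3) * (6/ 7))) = 5315625/ 39304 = 135.24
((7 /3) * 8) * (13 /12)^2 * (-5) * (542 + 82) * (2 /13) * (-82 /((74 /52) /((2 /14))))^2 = -61454132480 /86247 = -712536.46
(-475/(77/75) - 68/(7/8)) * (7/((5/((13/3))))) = -540917/165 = -3278.28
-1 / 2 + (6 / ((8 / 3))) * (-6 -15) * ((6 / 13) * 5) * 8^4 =-11612173 / 26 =-446622.04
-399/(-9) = 133/3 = 44.33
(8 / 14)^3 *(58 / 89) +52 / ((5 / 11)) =17480004 / 152635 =114.52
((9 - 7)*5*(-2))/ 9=-20/ 9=-2.22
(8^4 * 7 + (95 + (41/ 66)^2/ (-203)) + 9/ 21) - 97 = 25352340851/ 884268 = 28670.43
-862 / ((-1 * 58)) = 431 / 29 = 14.86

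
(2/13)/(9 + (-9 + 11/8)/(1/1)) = 16/143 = 0.11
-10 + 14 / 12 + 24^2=3403 / 6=567.17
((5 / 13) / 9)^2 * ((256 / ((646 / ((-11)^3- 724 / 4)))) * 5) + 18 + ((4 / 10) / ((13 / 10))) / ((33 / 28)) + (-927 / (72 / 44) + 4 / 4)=-1991272669 / 3602742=-552.71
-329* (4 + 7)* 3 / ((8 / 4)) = -10857 / 2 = -5428.50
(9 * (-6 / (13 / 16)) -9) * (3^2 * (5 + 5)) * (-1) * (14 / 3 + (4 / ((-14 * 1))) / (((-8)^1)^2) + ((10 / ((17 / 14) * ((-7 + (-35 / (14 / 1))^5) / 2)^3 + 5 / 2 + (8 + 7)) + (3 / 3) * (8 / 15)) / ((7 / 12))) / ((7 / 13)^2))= 61994425482592407333 / 1168001844038288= 53077.34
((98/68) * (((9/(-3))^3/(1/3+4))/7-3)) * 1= -1239/221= -5.61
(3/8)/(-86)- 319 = -219475/688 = -319.00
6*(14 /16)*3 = 63 /4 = 15.75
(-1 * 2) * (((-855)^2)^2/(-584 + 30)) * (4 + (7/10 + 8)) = 13573697785875/554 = 24501259541.29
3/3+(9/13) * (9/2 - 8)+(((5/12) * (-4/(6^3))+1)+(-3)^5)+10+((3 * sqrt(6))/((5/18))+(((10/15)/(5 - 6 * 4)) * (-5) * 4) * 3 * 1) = -37025039/160056+54 * sqrt(6)/5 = -204.87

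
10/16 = 5/8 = 0.62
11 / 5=2.20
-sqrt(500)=-10* sqrt(5)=-22.36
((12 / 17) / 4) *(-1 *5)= -15 / 17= -0.88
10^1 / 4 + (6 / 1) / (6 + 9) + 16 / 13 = 537 / 130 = 4.13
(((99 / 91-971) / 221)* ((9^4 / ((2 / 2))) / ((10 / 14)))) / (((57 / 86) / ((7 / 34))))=-58101727194 / 4639895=-12522.21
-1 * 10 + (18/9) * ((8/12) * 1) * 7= -2/3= -0.67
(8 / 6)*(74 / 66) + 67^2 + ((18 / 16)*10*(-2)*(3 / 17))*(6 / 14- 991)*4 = 238248341 / 11781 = 20223.10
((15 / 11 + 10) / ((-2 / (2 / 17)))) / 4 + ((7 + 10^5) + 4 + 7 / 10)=374043133 / 3740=100011.53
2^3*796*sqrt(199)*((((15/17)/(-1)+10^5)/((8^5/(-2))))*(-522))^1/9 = 9810613435*sqrt(199)/4352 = 31800490.24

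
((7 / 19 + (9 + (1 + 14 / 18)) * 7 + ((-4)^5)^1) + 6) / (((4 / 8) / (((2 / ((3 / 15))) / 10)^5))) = -322228 / 171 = -1884.37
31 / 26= 1.19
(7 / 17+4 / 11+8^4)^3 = 449625863618794673 / 6539203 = 68758511338.28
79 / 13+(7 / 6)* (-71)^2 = 459205 / 78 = 5887.24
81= 81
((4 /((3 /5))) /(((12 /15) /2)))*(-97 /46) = -2425 /69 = -35.14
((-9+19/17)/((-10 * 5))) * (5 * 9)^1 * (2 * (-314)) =-378684/85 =-4455.11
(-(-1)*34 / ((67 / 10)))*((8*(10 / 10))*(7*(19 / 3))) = 361760 / 201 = 1799.80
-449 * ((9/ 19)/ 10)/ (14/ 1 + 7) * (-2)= 1347/ 665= 2.03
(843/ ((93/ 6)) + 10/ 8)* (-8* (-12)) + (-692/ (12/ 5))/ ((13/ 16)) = 6028424/ 1209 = 4986.29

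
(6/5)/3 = 2/5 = 0.40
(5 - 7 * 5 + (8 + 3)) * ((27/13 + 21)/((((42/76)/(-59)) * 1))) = 4259800/91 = 46810.99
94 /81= 1.16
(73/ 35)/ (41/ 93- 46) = -6789/ 148295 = -0.05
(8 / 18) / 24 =1 / 54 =0.02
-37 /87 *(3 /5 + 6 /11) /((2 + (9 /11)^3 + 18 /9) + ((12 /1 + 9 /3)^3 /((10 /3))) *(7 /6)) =-376068 /915412115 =-0.00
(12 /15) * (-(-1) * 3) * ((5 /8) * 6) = 9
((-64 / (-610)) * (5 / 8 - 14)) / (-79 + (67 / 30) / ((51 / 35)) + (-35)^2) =-130968 / 107099225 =-0.00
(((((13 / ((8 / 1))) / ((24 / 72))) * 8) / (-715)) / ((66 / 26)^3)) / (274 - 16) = -2197 / 169982010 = -0.00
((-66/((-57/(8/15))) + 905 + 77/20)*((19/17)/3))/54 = 1036793/165240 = 6.27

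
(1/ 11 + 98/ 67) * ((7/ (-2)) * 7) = -56105/ 1474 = -38.06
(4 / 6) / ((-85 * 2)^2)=1 / 43350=0.00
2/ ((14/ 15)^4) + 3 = 108249/ 19208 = 5.64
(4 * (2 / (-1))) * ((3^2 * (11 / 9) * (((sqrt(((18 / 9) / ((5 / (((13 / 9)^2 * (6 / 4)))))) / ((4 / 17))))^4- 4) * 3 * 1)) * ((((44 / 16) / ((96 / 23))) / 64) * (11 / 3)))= -216976647877 / 895795200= -242.22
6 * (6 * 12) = 432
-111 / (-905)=111 / 905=0.12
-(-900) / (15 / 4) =240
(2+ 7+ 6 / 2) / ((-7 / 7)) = -12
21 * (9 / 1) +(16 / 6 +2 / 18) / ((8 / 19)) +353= 39499 / 72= 548.60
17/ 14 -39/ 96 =181/ 224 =0.81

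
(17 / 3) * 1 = 17 / 3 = 5.67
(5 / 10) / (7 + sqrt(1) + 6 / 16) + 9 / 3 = 3.06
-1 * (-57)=57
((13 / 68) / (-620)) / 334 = -13 / 14081440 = -0.00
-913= -913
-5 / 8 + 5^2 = 195 / 8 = 24.38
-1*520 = -520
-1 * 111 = -111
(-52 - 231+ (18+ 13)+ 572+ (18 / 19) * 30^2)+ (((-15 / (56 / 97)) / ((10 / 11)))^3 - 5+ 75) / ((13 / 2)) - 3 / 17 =-7103896324547 / 2949646336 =-2408.39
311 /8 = 38.88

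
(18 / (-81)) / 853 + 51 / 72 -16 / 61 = 1670051 / 3746376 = 0.45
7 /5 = 1.40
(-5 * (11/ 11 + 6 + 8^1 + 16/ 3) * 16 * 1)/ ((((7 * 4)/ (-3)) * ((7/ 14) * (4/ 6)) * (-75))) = -244/ 35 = -6.97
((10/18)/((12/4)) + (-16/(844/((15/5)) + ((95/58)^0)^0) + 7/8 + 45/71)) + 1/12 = 22350551/12989592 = 1.72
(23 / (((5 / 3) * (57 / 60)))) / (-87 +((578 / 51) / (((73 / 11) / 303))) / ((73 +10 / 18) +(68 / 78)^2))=-0.18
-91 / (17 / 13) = -1183 / 17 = -69.59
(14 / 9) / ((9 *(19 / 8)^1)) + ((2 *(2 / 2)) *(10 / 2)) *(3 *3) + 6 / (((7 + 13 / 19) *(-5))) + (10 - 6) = 52756247 / 561735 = 93.92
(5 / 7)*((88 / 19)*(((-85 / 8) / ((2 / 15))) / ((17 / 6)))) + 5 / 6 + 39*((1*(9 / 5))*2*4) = 1872859 / 3990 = 469.39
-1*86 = -86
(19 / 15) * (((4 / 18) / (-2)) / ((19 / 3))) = -1 / 45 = -0.02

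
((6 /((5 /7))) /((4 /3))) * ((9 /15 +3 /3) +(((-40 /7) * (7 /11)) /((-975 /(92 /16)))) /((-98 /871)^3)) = -3134485311 /36975400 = -84.77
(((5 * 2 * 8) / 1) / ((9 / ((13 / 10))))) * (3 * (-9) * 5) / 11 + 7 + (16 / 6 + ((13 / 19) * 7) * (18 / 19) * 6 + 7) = -1166606 / 11913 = -97.93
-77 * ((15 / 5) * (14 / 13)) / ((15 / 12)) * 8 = -103488 / 65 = -1592.12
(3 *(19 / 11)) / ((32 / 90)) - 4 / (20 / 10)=2213 / 176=12.57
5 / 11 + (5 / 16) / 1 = 135 / 176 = 0.77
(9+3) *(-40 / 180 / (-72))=0.04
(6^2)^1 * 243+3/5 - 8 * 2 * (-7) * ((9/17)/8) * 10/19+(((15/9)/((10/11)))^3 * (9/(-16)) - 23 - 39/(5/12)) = 1070698151/124032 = 8632.43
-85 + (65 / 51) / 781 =-3385570 / 39831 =-85.00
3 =3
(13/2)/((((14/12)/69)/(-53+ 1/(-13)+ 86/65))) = -696348/35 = -19895.66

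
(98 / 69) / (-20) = -49 / 690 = -0.07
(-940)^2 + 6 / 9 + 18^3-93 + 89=889428.67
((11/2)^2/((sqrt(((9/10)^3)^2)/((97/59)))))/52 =1467125/1118286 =1.31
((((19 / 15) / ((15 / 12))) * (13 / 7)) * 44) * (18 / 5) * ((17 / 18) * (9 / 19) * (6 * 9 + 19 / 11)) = 6502704 / 875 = 7431.66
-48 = -48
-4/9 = -0.44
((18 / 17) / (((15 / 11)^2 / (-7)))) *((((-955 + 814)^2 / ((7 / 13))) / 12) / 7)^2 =-898061370921 / 1166200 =-770074.92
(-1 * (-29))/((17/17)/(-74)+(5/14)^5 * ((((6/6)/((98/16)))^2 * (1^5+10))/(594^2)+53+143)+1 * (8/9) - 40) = -2777744411791272/3638440607993461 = -0.76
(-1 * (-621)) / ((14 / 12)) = 3726 / 7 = 532.29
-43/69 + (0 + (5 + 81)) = 5891/69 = 85.38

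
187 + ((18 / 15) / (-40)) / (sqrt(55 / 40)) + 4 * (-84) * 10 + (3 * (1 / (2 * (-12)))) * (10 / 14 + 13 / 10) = -1777021 / 560 - 3 * sqrt(22) / 550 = -3173.28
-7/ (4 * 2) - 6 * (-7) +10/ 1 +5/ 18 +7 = 4205/ 72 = 58.40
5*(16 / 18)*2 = 80 / 9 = 8.89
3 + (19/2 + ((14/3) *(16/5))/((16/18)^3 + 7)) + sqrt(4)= 923039/56150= 16.44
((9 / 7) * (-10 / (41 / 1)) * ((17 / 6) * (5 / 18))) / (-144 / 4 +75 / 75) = 85 / 12054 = 0.01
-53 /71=-0.75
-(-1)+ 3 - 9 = -5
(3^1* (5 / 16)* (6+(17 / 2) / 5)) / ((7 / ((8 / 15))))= 11 / 20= 0.55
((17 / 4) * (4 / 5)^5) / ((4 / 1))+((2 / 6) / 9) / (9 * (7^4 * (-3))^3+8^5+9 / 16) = 0.35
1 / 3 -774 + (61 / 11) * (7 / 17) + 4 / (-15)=-2164478 / 2805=-771.65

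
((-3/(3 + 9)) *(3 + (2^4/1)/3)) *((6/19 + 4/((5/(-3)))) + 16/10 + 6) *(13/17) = -8.79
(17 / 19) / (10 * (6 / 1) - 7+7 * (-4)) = 17 / 475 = 0.04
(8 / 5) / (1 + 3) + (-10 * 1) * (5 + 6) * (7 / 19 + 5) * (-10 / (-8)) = -70087 / 95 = -737.76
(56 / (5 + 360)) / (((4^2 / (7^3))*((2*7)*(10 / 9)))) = 3087 / 14600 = 0.21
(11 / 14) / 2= 11 / 28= 0.39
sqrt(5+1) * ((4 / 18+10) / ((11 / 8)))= 18.21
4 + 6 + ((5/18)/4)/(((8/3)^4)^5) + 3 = 119903836481049187949/9223372036854775808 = 13.00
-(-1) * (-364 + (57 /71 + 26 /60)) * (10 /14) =-772687 /2982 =-259.12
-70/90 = -7/9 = -0.78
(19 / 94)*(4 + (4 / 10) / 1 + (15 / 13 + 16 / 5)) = 1.77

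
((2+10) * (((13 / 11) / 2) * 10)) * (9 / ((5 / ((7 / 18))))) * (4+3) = 347.45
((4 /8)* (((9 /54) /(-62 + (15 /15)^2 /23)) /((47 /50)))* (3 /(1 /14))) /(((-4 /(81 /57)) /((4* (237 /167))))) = 343413 /2833489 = 0.12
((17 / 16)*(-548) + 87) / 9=-1981 / 36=-55.03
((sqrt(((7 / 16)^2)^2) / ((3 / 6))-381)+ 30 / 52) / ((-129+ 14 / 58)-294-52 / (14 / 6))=128374561 / 150332416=0.85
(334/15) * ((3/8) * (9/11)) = 1503/220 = 6.83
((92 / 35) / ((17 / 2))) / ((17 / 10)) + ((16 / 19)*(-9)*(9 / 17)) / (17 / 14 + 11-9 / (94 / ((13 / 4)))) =-20762800 / 133799197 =-0.16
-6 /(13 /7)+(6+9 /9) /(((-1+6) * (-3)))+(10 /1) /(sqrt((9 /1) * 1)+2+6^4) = -936071 /253695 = -3.69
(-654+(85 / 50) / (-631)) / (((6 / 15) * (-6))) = 4126757 / 15144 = 272.50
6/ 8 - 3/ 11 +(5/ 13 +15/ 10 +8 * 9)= 42535/ 572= 74.36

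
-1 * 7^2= -49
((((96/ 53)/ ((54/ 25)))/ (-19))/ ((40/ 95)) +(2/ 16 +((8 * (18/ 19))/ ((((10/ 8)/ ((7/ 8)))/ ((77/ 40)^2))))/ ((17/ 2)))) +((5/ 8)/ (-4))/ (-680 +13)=959118587219/ 411061428000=2.33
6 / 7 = 0.86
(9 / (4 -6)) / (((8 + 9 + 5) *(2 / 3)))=-0.31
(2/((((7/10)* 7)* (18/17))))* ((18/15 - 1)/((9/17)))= 578/3969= 0.15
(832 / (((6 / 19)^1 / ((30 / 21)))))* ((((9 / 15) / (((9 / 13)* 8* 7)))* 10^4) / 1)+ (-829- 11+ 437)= 256702277 / 441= 582091.33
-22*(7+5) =-264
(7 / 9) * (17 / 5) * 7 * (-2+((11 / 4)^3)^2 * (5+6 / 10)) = 1146826919 / 25600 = 44797.93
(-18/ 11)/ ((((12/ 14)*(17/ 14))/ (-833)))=14406/ 11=1309.64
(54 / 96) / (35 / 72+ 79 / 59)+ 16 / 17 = 329339 / 263602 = 1.25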